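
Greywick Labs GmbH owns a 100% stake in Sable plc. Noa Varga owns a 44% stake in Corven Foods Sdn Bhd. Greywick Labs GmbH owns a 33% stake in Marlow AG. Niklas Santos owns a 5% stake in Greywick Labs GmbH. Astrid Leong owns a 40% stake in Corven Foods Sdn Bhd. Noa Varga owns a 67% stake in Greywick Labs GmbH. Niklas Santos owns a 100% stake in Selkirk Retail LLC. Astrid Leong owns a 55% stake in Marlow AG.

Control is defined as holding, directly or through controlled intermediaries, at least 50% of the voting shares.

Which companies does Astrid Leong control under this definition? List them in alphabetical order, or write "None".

Astrid holds 55% of Marlow, so Astrid controls Marlow.
No other company's threshold is met.

Marlow AG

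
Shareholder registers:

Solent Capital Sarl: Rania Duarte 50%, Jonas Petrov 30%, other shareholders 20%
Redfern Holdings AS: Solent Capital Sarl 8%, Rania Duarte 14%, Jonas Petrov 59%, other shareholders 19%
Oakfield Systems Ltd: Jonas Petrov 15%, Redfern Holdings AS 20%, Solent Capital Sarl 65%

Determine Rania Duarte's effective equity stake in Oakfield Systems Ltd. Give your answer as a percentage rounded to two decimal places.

36.10%

Rania reaches Oakfield along 3 paths.
Via Solent → Redfern: 50% × 8% × 20% = 0.8%.
Via Redfern: 14% × 20% = 2.8%.
Via Solent: 50% × 65% = 32.5%.
Total: 0.8% + 2.8% + 32.5% = 36.1%.
Rounded: 36.10%.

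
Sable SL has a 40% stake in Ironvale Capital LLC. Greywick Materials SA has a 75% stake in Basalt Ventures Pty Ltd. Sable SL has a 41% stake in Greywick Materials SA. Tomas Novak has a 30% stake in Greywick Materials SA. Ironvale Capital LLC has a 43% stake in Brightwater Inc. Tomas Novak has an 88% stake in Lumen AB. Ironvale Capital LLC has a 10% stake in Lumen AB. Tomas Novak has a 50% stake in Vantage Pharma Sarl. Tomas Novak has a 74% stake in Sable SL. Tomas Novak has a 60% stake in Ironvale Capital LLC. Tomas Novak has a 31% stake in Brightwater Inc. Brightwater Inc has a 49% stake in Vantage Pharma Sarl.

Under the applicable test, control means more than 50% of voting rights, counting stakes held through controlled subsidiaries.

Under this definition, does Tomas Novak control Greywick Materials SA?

Yes

Tomas holds 74% of Sable, so Tomas controls Sable.
Sable and Tomas together hold 41% + 30% = 71% of Greywick, so Tomas controls Greywick.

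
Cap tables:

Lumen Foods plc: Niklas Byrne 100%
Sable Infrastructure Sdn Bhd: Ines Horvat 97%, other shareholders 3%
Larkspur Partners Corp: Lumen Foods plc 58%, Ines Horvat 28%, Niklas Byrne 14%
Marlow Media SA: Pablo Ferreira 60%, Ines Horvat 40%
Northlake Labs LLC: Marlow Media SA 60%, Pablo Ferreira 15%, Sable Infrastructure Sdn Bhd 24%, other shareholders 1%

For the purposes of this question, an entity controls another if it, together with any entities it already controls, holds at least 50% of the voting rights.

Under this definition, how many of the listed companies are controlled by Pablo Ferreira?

2

Pablo holds 60% of Marlow, so Pablo controls Marlow.
Marlow and Pablo together hold 60% + 15% = 75% of Northlake, so Pablo controls Northlake.
No other company's threshold is met.
Pablo controls 2 companies.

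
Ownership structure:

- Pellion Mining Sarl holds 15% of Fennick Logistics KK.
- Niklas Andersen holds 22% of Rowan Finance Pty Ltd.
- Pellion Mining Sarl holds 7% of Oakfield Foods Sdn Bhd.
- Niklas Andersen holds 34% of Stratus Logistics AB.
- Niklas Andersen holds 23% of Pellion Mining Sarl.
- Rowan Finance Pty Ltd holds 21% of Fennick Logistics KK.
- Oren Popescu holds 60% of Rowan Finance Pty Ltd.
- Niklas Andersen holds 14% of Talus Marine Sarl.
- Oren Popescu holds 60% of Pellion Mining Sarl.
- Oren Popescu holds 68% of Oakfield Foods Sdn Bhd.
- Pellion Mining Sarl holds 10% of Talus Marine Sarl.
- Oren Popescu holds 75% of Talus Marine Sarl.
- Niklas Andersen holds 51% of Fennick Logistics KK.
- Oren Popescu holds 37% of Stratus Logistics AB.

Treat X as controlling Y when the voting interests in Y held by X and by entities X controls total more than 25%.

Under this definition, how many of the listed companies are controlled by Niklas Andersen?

2

Niklas holds 51% of Fennick, so Niklas controls Fennick.
Niklas holds 34% of Stratus, so Niklas controls Stratus.
No other company's threshold is met.
Niklas controls 2 companies.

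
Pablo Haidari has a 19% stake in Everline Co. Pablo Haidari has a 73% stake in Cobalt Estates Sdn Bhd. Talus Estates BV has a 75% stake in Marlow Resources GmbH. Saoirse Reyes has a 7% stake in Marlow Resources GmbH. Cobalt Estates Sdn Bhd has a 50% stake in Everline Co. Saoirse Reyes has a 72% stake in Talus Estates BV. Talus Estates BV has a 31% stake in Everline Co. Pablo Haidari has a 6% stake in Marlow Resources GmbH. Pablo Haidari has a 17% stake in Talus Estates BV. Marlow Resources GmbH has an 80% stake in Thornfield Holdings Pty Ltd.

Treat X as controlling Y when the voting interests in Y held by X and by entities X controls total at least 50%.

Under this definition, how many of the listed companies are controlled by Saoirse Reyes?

Saoirse holds 72% of Talus, so Saoirse controls Talus.
Talus and Saoirse together hold 75% + 7% = 82% of Marlow, so Saoirse controls Marlow.
Marlow holds 80% of Thornfield, so Saoirse controls Thornfield.
No other company's threshold is met.
Saoirse controls 3 companies.

3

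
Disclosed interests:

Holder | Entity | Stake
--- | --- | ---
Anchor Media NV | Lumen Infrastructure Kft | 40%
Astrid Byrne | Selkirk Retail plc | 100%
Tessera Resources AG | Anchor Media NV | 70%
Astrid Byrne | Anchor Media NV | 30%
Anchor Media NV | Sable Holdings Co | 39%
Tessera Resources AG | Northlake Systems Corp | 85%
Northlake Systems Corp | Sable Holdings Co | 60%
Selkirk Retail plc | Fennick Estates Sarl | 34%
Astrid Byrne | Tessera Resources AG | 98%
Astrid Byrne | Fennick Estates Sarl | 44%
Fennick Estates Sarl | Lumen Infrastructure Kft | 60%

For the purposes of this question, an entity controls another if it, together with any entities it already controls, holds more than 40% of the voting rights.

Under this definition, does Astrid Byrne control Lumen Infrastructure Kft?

Astrid holds 98% of Tessera, so Astrid controls Tessera.
Tessera and Astrid together hold 70% + 30% = 100% of Anchor, so Astrid controls Anchor.
Astrid holds 100% of Selkirk, so Astrid controls Selkirk.
Selkirk and Astrid together hold 34% + 44% = 78% of Fennick, so Astrid controls Fennick.
Anchor and Fennick together hold 40% + 60% = 100% of Lumen, so Astrid controls Lumen.

Yes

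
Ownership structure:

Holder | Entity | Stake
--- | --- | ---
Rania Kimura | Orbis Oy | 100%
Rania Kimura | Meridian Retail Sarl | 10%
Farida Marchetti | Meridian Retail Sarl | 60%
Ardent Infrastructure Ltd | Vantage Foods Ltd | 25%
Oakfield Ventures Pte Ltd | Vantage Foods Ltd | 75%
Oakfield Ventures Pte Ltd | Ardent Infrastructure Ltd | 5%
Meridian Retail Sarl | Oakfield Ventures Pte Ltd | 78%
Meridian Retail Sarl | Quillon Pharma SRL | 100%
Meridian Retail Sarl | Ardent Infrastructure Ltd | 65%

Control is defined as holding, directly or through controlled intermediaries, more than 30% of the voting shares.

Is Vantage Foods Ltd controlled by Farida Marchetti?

Farida holds 60% of Meridian, so Farida controls Meridian.
Meridian holds 78% of Oakfield, so Farida controls Oakfield.
Oakfield and Meridian together hold 5% + 65% = 70% of Ardent, so Farida controls Ardent.
Oakfield and Ardent together hold 75% + 25% = 100% of Vantage, so Farida controls Vantage.

Yes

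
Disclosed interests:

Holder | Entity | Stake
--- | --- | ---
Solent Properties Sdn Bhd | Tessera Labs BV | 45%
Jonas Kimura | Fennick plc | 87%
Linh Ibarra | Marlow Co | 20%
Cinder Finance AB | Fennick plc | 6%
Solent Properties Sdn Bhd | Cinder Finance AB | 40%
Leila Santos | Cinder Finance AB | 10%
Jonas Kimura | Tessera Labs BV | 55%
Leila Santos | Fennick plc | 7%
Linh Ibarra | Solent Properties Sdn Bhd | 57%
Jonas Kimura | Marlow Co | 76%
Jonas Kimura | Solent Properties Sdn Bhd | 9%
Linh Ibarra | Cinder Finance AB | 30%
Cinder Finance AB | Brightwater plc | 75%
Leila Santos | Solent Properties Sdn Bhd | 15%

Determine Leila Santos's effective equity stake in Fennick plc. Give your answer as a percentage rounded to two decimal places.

Leila reaches Fennick along 3 paths.
Via Solent → Cinder: 15% × 40% × 6% = 0.36%.
Via Cinder: 10% × 6% = 0.6%.
Direct stake: 7% = 7%.
Total: 0.36% + 0.6% + 7% = 7.96%.

7.96%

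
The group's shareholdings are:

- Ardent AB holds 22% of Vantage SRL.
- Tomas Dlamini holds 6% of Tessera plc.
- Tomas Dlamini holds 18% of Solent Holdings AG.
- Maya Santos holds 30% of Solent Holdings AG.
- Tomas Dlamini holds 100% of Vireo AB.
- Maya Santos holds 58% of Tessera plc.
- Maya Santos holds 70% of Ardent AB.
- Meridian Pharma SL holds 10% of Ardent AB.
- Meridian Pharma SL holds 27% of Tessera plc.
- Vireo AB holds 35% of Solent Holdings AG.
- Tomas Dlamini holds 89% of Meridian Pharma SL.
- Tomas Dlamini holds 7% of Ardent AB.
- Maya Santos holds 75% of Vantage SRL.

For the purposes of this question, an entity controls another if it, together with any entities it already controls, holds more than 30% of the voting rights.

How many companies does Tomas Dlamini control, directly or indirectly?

Tomas holds 89% of Meridian, so Tomas controls Meridian.
Tomas holds 100% of Vireo, so Tomas controls Vireo.
Tomas and Meridian together hold 6% + 27% = 33% of Tessera, so Tomas controls Tessera.
Vireo and Tomas together hold 35% + 18% = 53% of Solent, so Tomas controls Solent.
No other company's threshold is met.
Tomas controls 4 companies.

4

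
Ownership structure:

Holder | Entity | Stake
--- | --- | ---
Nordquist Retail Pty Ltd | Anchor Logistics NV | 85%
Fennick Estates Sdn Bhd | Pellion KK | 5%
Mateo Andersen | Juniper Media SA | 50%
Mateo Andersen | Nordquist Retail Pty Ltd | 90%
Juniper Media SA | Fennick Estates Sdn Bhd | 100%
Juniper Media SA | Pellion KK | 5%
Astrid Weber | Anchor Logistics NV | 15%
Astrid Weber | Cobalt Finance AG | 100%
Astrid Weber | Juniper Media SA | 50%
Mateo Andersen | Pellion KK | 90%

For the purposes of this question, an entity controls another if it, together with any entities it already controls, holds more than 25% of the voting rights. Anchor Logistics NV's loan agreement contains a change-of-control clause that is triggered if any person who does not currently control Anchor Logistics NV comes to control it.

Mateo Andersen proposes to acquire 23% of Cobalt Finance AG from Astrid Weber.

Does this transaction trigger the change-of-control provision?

The purchase adds only to Mateo's holdings (Astrid's stake shrinks), so Mateo is the only person who could newly come to control Anchor.
Mateo holds 90% of Nordquist, so Mateo controls Nordquist.
Nordquist holds 85% of Anchor, so Mateo controls Anchor.
So Mateo already controls Anchor before the transaction.
After the purchase, Mateo holds 23% of Cobalt directly, and Astrid's stake falls to 77%.
Mateo controlled Anchor already, so this is not a new person acquiring control; every other person's position is unchanged or reduced.
No new person acquires control, so the clause is not triggered.

No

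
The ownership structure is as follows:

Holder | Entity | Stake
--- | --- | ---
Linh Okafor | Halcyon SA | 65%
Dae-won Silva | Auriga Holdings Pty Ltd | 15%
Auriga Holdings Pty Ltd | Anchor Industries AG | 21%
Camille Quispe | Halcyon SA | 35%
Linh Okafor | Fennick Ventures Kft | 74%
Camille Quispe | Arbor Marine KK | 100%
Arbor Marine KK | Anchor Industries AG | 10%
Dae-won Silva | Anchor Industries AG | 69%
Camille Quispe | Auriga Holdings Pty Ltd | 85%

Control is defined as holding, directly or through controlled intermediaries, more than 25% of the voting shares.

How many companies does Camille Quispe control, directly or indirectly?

4

Camille holds 85% of Auriga, so Camille controls Auriga.
Camille holds 100% of Arbor, so Camille controls Arbor.
Camille holds 35% of Halcyon, so Camille controls Halcyon.
Arbor and Auriga together hold 10% + 21% = 31% of Anchor, so Camille controls Anchor.
No other company's threshold is met.
Camille controls 4 companies.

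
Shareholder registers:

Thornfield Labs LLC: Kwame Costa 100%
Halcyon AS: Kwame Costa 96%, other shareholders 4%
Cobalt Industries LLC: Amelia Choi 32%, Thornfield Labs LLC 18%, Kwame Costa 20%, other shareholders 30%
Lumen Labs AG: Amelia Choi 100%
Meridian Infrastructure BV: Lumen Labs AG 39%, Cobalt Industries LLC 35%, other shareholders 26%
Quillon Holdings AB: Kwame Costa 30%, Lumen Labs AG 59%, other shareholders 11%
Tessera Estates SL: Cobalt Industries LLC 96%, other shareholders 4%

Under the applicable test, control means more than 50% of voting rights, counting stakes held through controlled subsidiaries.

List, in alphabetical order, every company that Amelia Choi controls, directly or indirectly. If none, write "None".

Lumen Labs AG, Quillon Holdings AB

Amelia holds 100% of Lumen, so Amelia controls Lumen.
Lumen holds 59% of Quillon, so Amelia controls Quillon.
No other company's threshold is met.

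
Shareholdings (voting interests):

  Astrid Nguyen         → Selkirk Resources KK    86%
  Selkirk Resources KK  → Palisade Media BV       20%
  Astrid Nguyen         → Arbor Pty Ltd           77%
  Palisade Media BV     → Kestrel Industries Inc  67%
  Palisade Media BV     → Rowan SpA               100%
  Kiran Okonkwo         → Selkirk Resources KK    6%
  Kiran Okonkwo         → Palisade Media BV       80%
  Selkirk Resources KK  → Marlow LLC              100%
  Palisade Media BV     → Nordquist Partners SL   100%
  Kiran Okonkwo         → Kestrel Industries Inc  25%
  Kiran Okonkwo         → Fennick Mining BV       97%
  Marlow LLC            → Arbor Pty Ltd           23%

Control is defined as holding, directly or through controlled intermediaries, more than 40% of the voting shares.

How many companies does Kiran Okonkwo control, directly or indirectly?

5

Kiran holds 80% of Palisade, so Kiran controls Palisade.
Palisade holds 100% of Rowan, so Kiran controls Rowan.
Kiran and Palisade together hold 25% + 67% = 92% of Kestrel, so Kiran controls Kestrel.
Kiran holds 97% of Fennick, so Kiran controls Fennick.
Palisade holds 100% of Nordquist, so Kiran controls Nordquist.
No other company's threshold is met.
Kiran controls 5 companies.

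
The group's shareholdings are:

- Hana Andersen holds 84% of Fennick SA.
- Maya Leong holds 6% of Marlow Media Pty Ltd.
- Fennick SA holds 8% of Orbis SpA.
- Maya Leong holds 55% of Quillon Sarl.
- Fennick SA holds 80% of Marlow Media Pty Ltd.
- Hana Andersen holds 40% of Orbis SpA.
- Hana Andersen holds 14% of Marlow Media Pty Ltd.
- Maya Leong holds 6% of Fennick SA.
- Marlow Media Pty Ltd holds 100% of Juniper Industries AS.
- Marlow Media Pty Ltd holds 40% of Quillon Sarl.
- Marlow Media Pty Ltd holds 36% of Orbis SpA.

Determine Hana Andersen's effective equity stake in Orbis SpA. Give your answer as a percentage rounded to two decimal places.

Hana reaches Orbis along 4 paths.
Via Fennick → Marlow: 84% × 80% × 36% = 24.192%.
Via Marlow: 14% × 36% = 5.04%.
Via Fennick: 84% × 8% = 6.72%.
Direct stake: 40% = 40%.
Total: 24.192% + 5.04% + 6.72% + 40% = 75.952%.
Rounded: 75.95%.

75.95%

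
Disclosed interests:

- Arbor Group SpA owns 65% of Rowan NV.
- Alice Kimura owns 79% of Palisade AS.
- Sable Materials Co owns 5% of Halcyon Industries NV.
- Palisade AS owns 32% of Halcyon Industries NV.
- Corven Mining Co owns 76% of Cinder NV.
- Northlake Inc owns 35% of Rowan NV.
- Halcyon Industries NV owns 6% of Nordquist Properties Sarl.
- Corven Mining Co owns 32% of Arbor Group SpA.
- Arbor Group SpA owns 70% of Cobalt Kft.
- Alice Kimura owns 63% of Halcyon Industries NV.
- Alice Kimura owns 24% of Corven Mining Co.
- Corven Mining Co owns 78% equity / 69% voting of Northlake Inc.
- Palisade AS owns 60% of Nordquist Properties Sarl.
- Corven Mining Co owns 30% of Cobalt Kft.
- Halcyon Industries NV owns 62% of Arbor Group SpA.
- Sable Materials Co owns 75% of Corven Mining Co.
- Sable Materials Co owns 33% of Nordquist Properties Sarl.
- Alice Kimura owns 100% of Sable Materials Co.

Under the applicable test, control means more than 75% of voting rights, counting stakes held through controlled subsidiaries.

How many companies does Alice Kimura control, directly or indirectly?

8

Alice holds 100% of Sable, so Alice controls Sable.
Alice holds 79% of Palisade, so Alice controls Palisade.
Sable and Alice together hold 75% + 24% = 99% of Corven, so Alice controls Corven.
Palisade and Sable and Alice together hold 32% + 5% + 63% = 100% of Halcyon, so Alice controls Halcyon.
Corven and Halcyon together hold 32% + 62% = 94% of Arbor, so Alice controls Arbor.
Corven and Arbor together hold 30% + 70% = 100% of Cobalt, so Alice controls Cobalt.
Corven holds 76% of Cinder, so Alice controls Cinder.
Sable and Palisade and Halcyon together hold 33% + 60% + 6% = 99% of Nordquist, so Alice controls Nordquist.
No other company's threshold is met.
Alice controls 8 companies.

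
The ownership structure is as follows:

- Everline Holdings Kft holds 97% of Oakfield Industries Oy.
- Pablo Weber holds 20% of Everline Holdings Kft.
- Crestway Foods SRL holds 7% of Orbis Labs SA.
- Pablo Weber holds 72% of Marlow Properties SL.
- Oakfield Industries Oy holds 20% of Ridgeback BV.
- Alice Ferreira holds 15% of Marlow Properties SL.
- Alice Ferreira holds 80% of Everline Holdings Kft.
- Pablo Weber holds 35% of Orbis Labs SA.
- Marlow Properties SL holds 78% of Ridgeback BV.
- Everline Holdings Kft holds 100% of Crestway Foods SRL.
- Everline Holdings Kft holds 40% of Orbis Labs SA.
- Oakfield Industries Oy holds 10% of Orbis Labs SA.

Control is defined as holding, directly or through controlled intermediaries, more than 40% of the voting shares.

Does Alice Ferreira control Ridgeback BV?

Alice holds 80% of Everline, so Alice controls Everline.
Everline holds 100% of Crestway, so Alice controls Crestway.
Everline holds 97% of Oakfield, so Alice controls Oakfield.
Oakfield and Everline and Crestway together hold 10% + 40% + 7% = 57% of Orbis, so Alice controls Orbis.
In Ridgeback, Alice's side holds only 20%, not > 40%.
So Alice does not control Ridgeback.

No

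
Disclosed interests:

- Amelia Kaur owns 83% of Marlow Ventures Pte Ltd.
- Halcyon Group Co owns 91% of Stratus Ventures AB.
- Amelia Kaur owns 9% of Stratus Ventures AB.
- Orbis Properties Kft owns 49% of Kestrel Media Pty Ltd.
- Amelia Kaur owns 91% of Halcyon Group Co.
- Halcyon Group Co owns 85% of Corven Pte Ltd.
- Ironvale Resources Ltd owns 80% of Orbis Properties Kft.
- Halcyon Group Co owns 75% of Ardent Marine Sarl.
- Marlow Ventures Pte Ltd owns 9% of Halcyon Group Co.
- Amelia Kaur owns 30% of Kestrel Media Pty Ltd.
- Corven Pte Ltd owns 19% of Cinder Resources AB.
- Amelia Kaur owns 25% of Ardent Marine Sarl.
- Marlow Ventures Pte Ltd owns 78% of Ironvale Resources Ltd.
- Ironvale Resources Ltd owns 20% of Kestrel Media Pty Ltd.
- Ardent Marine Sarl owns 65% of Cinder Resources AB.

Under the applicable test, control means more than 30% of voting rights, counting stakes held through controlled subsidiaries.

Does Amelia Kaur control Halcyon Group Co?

Yes

Amelia holds 83% of Marlow, so Amelia controls Marlow.
Amelia and Marlow together hold 91% + 9% = 100% of Halcyon, so Amelia controls Halcyon.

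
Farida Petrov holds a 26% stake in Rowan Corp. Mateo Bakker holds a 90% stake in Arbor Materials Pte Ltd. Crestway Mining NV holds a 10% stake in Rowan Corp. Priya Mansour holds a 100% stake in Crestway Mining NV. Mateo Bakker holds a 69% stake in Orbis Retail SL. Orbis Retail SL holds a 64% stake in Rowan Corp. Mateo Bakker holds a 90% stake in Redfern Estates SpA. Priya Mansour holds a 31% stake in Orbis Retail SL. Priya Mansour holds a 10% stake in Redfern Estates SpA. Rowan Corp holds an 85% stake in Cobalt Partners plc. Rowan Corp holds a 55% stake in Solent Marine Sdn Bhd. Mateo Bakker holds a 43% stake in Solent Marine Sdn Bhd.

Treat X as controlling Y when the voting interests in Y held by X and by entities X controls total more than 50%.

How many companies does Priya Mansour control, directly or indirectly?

Priya holds 100% of Crestway, so Priya controls Crestway.
No other company's threshold is met.
Priya controls 1 company.

1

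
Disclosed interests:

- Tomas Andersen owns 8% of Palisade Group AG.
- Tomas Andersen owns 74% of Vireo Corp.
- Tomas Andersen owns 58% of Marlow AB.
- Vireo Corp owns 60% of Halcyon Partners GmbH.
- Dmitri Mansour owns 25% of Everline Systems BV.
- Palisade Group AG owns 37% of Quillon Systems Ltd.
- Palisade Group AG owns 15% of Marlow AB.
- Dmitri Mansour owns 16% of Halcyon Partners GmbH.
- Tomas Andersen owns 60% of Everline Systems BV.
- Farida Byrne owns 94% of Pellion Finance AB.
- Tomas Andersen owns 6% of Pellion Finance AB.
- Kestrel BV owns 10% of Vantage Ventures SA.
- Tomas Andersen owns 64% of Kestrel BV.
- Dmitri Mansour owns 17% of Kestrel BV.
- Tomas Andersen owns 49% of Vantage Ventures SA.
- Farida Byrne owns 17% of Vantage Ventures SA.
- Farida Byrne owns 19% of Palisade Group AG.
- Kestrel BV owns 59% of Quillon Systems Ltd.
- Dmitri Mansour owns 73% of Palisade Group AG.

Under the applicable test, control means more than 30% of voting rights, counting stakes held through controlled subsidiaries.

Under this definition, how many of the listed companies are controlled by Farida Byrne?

1

Farida holds 94% of Pellion, so Farida controls Pellion.
No other company's threshold is met.
Farida controls 1 company.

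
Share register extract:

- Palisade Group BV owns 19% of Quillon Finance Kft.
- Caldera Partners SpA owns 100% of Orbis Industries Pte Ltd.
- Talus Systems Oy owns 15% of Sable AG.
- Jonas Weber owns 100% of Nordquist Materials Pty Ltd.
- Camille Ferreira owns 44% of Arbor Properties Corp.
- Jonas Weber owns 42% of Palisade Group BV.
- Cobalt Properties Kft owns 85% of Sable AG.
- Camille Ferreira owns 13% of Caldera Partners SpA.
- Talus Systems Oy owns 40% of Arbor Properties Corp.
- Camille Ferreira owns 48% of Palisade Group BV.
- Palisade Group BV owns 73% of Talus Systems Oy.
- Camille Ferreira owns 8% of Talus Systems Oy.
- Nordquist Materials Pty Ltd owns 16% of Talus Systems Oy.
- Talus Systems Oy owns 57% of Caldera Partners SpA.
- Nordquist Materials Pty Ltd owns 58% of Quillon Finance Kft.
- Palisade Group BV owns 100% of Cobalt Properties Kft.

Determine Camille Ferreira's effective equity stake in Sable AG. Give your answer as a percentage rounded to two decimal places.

Camille reaches Sable along 3 paths.
Via Palisade → Cobalt: 48% × 100% × 85% = 40.8%.
Via Talus: 8% × 15% = 1.2%.
Via Palisade → Talus: 48% × 73% × 15% = 5.256%.
Total: 40.8% + 1.2% + 5.256% = 47.256%.
Rounded: 47.26%.

47.26%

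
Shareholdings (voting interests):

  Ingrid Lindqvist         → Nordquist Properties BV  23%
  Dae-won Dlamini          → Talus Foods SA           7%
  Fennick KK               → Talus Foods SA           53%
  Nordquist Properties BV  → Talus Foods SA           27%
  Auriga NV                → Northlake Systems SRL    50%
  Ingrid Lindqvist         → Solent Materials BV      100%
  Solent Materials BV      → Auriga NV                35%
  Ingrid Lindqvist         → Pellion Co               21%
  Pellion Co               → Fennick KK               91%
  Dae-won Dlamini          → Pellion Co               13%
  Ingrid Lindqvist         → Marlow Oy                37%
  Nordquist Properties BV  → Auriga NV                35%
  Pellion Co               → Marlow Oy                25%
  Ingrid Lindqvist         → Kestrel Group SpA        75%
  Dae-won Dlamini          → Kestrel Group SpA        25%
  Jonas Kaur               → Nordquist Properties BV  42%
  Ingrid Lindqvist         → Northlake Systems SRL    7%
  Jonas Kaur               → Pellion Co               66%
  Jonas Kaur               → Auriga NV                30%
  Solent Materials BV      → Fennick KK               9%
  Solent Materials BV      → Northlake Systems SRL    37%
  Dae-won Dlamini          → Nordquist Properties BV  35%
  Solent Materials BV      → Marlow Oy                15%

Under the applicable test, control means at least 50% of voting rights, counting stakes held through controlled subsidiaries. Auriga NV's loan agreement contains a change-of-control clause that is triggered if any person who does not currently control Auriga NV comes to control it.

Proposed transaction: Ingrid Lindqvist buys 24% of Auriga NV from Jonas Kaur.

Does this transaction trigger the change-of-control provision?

Yes

The purchase adds only to Ingrid's holdings (Jonas's stake shrinks), so Ingrid is the only person who could newly come to control Auriga.
Ingrid holds 100% of Solent, so Ingrid controls Solent.
Solent and Ingrid together hold 15% + 37% = 52% of Marlow, so Ingrid controls Marlow.
Ingrid holds 75% of Kestrel, so Ingrid controls Kestrel.
In Auriga, Ingrid's side holds only 35%, not ≥ 50%.
So before the transaction, Ingrid does not control Auriga.
After the purchase, Ingrid holds 24% of Auriga directly, and Jonas's stake falls to 6%.
Solent and Ingrid together hold 35% + 24% = 59% of Auriga, so Ingrid controls Auriga.
Ingrid did not control Auriga before and does after, so the clause is triggered.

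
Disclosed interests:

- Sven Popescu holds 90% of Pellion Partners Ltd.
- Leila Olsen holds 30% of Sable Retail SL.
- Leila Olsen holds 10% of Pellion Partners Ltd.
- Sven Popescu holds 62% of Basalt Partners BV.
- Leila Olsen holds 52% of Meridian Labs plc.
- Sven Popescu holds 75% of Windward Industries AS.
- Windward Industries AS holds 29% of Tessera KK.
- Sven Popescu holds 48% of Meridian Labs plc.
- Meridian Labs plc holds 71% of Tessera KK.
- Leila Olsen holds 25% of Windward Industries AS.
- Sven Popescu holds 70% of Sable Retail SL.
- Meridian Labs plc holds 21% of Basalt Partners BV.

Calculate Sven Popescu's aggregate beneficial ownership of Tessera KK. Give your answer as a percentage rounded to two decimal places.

Sven reaches Tessera along 2 paths.
Via Windward: 75% × 29% = 21.75%.
Via Meridian: 48% × 71% = 34.08%.
Total: 21.75% + 34.08% = 55.83%.

55.83%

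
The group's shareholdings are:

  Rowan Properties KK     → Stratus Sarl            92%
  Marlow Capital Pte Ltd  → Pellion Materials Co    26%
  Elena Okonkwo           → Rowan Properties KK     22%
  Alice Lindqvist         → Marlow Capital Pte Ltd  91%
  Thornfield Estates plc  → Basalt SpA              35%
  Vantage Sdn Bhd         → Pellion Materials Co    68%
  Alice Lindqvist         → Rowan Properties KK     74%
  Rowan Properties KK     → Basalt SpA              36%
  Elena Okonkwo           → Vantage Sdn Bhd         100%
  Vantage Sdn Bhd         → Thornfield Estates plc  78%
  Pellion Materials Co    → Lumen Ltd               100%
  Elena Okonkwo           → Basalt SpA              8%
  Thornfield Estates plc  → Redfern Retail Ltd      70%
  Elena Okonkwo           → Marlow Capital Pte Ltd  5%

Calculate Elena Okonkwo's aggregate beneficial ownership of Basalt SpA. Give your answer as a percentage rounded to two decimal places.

43.22%

Elena reaches Basalt along 3 paths.
Via Rowan: 22% × 36% = 7.92%.
Via Vantage → Thornfield: 100% × 78% × 35% = 27.3%.
Direct stake: 8% = 8%.
Total: 7.92% + 27.3% + 8% = 43.22%.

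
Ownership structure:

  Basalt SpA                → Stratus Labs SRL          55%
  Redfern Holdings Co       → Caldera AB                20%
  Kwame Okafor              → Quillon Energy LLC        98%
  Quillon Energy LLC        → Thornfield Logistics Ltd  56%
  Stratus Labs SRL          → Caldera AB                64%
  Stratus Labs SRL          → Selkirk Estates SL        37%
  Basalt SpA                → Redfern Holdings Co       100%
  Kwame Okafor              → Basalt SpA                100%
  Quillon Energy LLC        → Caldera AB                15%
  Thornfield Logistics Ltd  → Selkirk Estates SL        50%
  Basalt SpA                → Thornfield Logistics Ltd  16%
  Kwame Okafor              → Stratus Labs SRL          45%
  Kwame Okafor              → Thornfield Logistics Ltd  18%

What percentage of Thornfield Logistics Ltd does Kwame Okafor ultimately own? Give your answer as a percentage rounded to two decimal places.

88.88%

Kwame reaches Thornfield along 3 paths.
Direct stake: 18% = 18%.
Via Basalt: 100% × 16% = 16%.
Via Quillon: 98% × 56% = 54.88%.
Total: 18% + 16% + 54.88% = 88.88%.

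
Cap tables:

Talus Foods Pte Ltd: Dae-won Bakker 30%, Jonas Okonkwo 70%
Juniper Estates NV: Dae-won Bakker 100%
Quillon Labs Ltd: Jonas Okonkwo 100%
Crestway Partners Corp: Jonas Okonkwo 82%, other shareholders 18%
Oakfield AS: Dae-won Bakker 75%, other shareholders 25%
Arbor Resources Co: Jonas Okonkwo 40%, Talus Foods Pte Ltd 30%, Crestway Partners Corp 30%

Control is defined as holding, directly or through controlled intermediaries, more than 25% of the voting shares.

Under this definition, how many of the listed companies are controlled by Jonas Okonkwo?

4

Jonas holds 70% of Talus, so Jonas controls Talus.
Jonas holds 100% of Quillon, so Jonas controls Quillon.
Jonas holds 82% of Crestway, so Jonas controls Crestway.
Jonas and Talus and Crestway together hold 40% + 30% + 30% = 100% of Arbor, so Jonas controls Arbor.
No other company's threshold is met.
Jonas controls 4 companies.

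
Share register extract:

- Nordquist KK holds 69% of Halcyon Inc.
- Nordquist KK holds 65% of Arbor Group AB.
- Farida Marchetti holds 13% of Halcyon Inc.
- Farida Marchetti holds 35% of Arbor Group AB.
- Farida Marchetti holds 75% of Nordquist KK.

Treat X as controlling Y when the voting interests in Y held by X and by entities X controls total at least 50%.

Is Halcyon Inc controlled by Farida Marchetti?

Yes

Farida holds 75% of Nordquist, so Farida controls Nordquist.
Farida and Nordquist together hold 13% + 69% = 82% of Halcyon, so Farida controls Halcyon.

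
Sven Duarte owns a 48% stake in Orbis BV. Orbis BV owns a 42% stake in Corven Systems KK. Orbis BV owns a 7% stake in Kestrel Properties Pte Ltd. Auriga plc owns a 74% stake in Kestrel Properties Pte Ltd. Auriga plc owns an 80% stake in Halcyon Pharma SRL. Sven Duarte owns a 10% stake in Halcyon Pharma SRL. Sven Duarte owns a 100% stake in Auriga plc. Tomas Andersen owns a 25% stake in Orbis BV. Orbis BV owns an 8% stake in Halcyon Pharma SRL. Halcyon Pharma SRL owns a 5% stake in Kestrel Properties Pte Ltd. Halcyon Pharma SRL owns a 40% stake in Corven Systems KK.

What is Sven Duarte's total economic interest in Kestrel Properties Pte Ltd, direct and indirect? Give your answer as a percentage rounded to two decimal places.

Sven reaches Kestrel along 5 paths.
Via Auriga: 100% × 74% = 74%.
Via Orbis: 48% × 7% = 3.36%.
Via Auriga → Halcyon: 100% × 80% × 5% = 4%.
Via Orbis → Halcyon: 48% × 8% × 5% = 0.192%.
Via Halcyon: 10% × 5% = 0.5%.
Total: 74% + 3.36% + 4% + 0.192% + 0.5% = 82.052%.
Rounded: 82.05%.

82.05%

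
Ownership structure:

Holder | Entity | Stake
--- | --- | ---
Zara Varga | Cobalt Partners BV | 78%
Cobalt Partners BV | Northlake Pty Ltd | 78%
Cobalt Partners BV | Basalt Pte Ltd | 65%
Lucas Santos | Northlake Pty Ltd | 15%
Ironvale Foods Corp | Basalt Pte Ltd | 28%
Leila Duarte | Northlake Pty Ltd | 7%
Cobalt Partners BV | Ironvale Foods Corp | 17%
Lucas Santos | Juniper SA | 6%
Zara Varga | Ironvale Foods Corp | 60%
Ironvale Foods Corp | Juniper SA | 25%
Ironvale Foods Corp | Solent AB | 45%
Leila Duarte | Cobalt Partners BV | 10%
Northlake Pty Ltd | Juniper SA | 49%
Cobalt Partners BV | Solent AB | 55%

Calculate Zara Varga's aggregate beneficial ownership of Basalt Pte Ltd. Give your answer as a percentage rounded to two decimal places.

71.21%

Zara reaches Basalt along 3 paths.
Via Cobalt: 78% × 65% = 50.7%.
Via Ironvale: 60% × 28% = 16.8%.
Via Cobalt → Ironvale: 78% × 17% × 28% = 3.7128%.
Total: 50.7% + 16.8% + 3.7128% = 71.2128%.
Rounded: 71.21%.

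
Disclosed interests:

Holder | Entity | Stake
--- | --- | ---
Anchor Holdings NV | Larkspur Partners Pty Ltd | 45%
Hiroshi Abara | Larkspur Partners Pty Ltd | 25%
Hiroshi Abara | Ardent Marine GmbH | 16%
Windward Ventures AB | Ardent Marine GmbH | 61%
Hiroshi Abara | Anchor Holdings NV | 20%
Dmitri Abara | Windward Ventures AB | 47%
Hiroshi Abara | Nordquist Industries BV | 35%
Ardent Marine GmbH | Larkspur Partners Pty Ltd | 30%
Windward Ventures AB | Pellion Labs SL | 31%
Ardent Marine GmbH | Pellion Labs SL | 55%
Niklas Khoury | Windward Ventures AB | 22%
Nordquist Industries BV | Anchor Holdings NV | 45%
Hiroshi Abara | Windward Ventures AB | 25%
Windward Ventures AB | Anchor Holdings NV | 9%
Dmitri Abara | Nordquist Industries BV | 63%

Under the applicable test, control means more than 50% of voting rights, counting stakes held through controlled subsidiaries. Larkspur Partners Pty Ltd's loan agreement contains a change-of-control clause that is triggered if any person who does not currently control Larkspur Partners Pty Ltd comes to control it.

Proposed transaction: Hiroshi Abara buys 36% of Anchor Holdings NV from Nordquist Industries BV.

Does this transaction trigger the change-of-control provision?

The purchase adds only to Hiroshi's holdings (Nordquist's stake shrinks), so Hiroshi is the only person who could newly come to control Larkspur.
Hiroshi's largest direct stake is 35% in Nordquist, which does not meet the threshold, so Hiroshi controls no company.
In Larkspur, Hiroshi's side holds only 25%, not > 50%.
So before the transaction, Hiroshi does not control Larkspur.
After the purchase, Hiroshi's direct stake in Anchor rises to 20% + 36% = 56%, and Nordquist's stake falls to 9%.
Hiroshi holds 56% of Anchor, so Hiroshi controls Anchor.
Anchor and Hiroshi together hold 45% + 25% = 70% of Larkspur, so Hiroshi controls Larkspur.
Hiroshi did not control Larkspur before and does after, so the clause is triggered.

Yes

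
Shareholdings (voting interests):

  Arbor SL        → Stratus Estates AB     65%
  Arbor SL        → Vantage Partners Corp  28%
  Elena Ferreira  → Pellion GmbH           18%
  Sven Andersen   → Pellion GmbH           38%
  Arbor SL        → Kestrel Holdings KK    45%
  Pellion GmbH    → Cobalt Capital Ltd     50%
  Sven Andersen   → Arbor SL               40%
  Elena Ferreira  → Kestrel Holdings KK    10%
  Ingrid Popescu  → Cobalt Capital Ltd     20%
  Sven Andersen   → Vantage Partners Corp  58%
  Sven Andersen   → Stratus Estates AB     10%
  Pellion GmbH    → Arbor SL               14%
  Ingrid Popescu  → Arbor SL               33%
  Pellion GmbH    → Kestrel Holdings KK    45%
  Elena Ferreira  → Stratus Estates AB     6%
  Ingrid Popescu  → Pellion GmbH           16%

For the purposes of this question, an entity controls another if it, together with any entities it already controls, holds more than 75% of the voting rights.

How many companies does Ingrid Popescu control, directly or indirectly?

Ingrid's largest direct stake is 33% in Arbor, which does not meet the threshold.
Ingrid controls 0 companies.

0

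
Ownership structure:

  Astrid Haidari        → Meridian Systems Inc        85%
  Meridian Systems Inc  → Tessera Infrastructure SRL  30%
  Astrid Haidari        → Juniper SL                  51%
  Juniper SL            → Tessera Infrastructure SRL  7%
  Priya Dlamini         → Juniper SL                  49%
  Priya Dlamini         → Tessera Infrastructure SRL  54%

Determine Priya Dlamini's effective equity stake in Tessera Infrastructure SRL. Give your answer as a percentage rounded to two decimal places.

57.43%

Priya reaches Tessera along 2 paths.
Direct stake: 54% = 54%.
Via Juniper: 49% × 7% = 3.43%.
Total: 54% + 3.43% = 57.43%.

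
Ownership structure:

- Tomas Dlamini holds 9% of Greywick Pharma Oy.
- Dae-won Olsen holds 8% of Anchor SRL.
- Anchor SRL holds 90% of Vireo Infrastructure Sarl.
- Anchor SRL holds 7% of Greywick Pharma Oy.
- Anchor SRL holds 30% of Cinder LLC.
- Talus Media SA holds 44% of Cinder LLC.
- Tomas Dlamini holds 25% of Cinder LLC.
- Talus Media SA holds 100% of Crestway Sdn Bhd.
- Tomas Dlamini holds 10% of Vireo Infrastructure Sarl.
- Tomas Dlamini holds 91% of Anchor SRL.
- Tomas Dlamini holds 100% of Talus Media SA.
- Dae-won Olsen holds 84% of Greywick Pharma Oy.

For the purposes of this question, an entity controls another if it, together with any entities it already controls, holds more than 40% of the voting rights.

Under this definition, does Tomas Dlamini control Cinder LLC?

Tomas holds 91% of Anchor, so Tomas controls Anchor.
Tomas holds 100% of Talus, so Tomas controls Talus.
Tomas and Talus and Anchor together hold 25% + 44% + 30% = 99% of Cinder, so Tomas controls Cinder.

Yes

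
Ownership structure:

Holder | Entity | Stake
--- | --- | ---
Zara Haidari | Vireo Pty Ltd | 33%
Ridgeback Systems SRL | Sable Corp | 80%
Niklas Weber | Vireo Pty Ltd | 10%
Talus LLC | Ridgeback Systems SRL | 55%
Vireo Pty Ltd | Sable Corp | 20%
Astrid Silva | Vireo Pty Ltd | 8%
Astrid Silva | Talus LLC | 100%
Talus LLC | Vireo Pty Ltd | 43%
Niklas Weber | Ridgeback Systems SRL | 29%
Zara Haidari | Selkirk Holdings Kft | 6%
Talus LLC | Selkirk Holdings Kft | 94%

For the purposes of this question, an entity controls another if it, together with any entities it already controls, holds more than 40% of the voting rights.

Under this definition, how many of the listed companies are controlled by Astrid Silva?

5

Astrid holds 100% of Talus, so Astrid controls Talus.
Talus and Astrid together hold 43% + 8% = 51% of Vireo, so Astrid controls Vireo.
Talus holds 55% of Ridgeback, so Astrid controls Ridgeback.
Ridgeback and Vireo together hold 80% + 20% = 100% of Sable, so Astrid controls Sable.
Talus holds 94% of Selkirk, so Astrid controls Selkirk.
Astrid controls 5 companies.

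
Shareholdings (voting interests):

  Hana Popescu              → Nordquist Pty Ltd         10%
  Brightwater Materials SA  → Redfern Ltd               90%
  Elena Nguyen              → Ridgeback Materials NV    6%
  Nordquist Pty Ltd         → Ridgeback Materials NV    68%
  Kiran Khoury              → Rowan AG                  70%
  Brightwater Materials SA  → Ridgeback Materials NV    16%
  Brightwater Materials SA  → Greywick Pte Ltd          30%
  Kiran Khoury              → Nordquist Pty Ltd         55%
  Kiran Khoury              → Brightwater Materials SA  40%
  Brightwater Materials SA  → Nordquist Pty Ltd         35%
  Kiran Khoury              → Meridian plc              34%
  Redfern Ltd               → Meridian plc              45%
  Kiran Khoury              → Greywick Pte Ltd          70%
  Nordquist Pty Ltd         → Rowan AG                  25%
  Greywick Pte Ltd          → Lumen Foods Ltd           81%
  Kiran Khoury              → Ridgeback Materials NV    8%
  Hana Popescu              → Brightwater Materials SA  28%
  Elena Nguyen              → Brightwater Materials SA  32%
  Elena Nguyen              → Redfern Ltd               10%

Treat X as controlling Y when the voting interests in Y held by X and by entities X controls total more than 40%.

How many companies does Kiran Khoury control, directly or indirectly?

5

Kiran holds 70% of Greywick, so Kiran controls Greywick.
Kiran holds 55% of Nordquist, so Kiran controls Nordquist.
Kiran and Nordquist together hold 70% + 25% = 95% of Rowan, so Kiran controls Rowan.
Greywick holds 81% of Lumen, so Kiran controls Lumen.
Kiran and Nordquist together hold 8% + 68% = 76% of Ridgeback, so Kiran controls Ridgeback.
No other company's threshold is met.
Kiran controls 5 companies.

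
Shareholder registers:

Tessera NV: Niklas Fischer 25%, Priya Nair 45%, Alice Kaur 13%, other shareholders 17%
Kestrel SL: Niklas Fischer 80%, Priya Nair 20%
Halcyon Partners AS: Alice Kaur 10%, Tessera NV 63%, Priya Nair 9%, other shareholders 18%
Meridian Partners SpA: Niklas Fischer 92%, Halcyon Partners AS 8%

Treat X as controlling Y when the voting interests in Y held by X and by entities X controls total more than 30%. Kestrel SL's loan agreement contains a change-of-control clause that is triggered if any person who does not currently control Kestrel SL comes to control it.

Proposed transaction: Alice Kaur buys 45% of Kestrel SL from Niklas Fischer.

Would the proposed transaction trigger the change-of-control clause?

The purchase adds only to Alice's holdings (Niklas's stake shrinks), so Alice is the only person who could newly come to control Kestrel.
Alice's largest direct stake is 13% in Tessera, which does not meet the threshold, so Alice controls no company.
Neither Alice nor any entity Alice controls holds any voting interest in Kestrel.
So before the transaction, Alice does not control Kestrel.
After the purchase, Alice holds 45% of Kestrel directly, and Niklas's stake falls to 35%.
Alice holds 45% of Kestrel, so Alice controls Kestrel.
Alice did not control Kestrel before and does after, so the clause is triggered.

Yes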